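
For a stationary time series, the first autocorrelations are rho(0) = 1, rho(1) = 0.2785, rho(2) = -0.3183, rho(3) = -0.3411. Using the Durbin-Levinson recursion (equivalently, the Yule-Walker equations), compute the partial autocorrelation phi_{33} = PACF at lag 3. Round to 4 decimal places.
\phi_{33} = -0.1261

The PACF at lag k is phi_{kk}, the last component of the solution
to the Yule-Walker system G_k phi = r_k where
  (G_k)_{ij} = rho(|i - j|), (r_k)_i = rho(i), i,j = 1..k.
Equivalently, Durbin-Levinson gives phi_{kk} iteratively:
  phi_{11} = rho(1)
  phi_{kk} = [rho(k) - sum_{j=1..k-1} phi_{k-1,j} rho(k-j)]
            / [1 - sum_{j=1..k-1} phi_{k-1,j} rho(j)],
  phi_{k,j} = phi_{k-1,j} - phi_{kk} phi_{k-1,k-j},  j = 1..k-1.
Step k = 1:
  phi_11 = rho(1) = 0.2785.
Step k = 2:
  phi_22 = [rho(2) - phi_11 rho(1)] / [1 - phi_11 rho(1)] = [-0.3183 - (0.2785)(0.2785)] / [1 - (0.2785)(0.2785)]
         = -0.39586225 / 0.92243775 = -0.429148.
  Update: phi_21 = phi_11 - phi_22 phi_11 = 0.2785 - (-0.429148)(0.2785) = 0.398018.
Step k = 3:
  phi_33 = [rho(3) - phi_21 rho(2) - phi_22 rho(1)] / [1 - phi_21 rho(1) - phi_22 rho(2)]
    numerator   = -0.3411 - (0.398018)(-0.3183) - (-0.429148)(0.2785) = -0.09489327
    denominator = 1 - (0.398018)(0.2785) - (-0.429148)(-0.3183) = 0.75255429
  phi_33 = -0.09489327 / 0.75255429 = -0.1261.
Therefore phi_{33} = -0.1261.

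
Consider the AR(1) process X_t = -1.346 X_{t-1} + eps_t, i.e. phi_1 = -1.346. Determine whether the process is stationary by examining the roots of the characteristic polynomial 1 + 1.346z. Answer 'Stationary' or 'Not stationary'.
\text{Not stationary}

The AR(p) characteristic polynomial is P(z) = 1 + 1.346z.
Stationarity requires all roots to lie outside the unit circle, i.e. |z| > 1 for every root.
This is linear in z: 1 + (1.346) z = 0  =>  z = -1/(1.346) = -0.742942,  |z| = 0.742942.
Moduli of all roots: 0.7429.
All moduli strictly greater than 1? No.
Verdict: Not stationary.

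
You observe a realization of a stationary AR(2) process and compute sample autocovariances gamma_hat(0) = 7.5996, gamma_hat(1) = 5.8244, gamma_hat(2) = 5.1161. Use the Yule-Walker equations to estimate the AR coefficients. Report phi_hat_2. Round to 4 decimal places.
\hat\phi_{2} = 0.2080

The Yule-Walker equations for an AR(p) process read, in matrix form,
  Gamma_p phi = r_p,   with   (Gamma_p)_{ij} = gamma(|i - j|),
                       (r_p)_i = gamma(i),   i,j = 1..p.
Substitute the sample gammas (Toeplitz matrix and right-hand side of size 2):
  Gamma_p = [[7.5996, 5.8244], [5.8244, 7.5996]]
  r_p     = [5.8244, 5.1161]
Written out:
  7.5996 phi_1 + 5.8244 phi_2 = 5.8244
  5.8244 phi_1 + 7.5996 phi_2 = 5.1161
Solve by Cramer's rule:
  det = gamma(0)^2 - gamma(1)^2 = (7.5996)^2 - (5.8244)^2 = 57.75392016 - 33.92363536 = 23.8302848
  phi_hat_1 = [gamma(1) gamma(0) - gamma(1) gamma(2)] / det = [(5.8244)(7.5996) - (5.8244)(5.1161)] / 23.8302848 = 14.4648974 / 23.8302848 = 0.607
  phi_hat_2 = [gamma(0) gamma(2) - gamma(1)^2] / det = [(7.5996)(5.1161) - (5.8244)^2] / 23.8302848 = 4.9566782 / 23.8302848 = 0.208
So phi_hat = [0.6070, 0.2080].
Therefore phi_hat_2 = 0.2080.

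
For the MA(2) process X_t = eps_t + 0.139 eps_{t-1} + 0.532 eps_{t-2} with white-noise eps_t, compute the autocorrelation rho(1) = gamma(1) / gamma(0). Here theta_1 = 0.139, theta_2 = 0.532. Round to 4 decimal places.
\rho(1) = 0.1635

For an MA(q) process with theta_0 = 1, the autocovariance is
  gamma(k) = sigma^2 * sum_{i=0..q-k} theta_i * theta_{i+k},
and rho(k) = gamma(k) / gamma(0). Sigma^2 cancels.
  numerator   = (1)*(0.139) + (0.139)*(0.532) = 0.212948.
  denominator = (1)^2 + (0.139)^2 + (0.532)^2 = 1.302345.
  rho(1) = 0.212948 / 1.302345 = 0.1635.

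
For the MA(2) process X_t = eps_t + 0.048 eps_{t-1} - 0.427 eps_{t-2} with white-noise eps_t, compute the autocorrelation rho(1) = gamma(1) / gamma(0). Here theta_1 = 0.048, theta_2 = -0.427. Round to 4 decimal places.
\rho(1) = 0.0232

For an MA(q) process with theta_0 = 1, the autocovariance is
  gamma(k) = sigma^2 * sum_{i=0..q-k} theta_i * theta_{i+k},
and rho(k) = gamma(k) / gamma(0). Sigma^2 cancels.
  numerator   = (1)*(0.048) + (0.048)*(-0.427) = 0.027504.
  denominator = (1)^2 + (0.048)^2 + (-0.427)^2 = 1.184633.
  rho(1) = 0.027504 / 1.184633 = 0.0232.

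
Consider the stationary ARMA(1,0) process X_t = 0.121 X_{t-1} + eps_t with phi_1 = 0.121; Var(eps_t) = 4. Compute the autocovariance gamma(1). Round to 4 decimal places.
\gamma(1) = 0.4912

Multiply the model equation by X_{t-k} and take expectations. With theta_0 = psi_0 = 1 and psi_j the MA(infinity) weights, this gives
  gamma(k) - sum_i phi_i gamma(k-i) = c_k,
  c_k = sigma^2 * sum_{j=k..q} theta_j psi_{j-k}   (c_k = 0 for k > q),
using gamma(-m) = gamma(m).
Pure AR (q = 0): c_0 = sigma^2 = 4, c_k = 0 for k >= 1.
Equations for k = 0 and k = 1 (AR order 1):
  gamma(0) = phi_1 gamma(1) + c_0
  gamma(1) = phi_1 gamma(0) + c_1
Substituting the second into the first: gamma(0) (1 - phi_1^2) = c_0 + phi_1 c_1, so
  gamma(0) = c_0 / (1 - phi_1^2) = 4 / (1 - (0.121)^2) = 4 / 0.985359 = 4.059434.
  gamma(1) = phi_1 gamma(0) = (0.121)(4.059434) = 0.491192.
Therefore gamma(1) = 0.4912 (to 4 decimal places).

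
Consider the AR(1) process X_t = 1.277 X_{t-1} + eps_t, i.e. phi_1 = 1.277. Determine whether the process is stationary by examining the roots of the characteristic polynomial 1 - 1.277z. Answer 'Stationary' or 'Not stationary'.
\text{Not stationary}

The AR(p) characteristic polynomial is P(z) = 1 - 1.277z.
Stationarity requires all roots to lie outside the unit circle, i.e. |z| > 1 for every root.
This is linear in z: 1 + (-1.277) z = 0  =>  z = -1/(-1.277) = 0.783085,  |z| = 0.783085.
Moduli of all roots: 0.7831.
All moduli strictly greater than 1? No.
Verdict: Not stationary.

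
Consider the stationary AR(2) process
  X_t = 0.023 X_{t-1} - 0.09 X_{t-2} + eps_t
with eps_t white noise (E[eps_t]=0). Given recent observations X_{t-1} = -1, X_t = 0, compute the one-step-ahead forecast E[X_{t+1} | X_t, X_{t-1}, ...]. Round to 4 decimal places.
E[X_{t+1} \mid \mathcal F_t] = 0.0900

For an AR(p) model X_t = c + sum_i phi_i X_{t-i} + eps_t, the
one-step-ahead conditional mean is
  E[X_{t+1} | X_t, ...] = c + sum_i phi_i X_{t+1-i}.
Substitute known values:
  E[X_{t+1} | ...] = (0.023) * (0) + (-0.09) * (-1)
                   = 0.0900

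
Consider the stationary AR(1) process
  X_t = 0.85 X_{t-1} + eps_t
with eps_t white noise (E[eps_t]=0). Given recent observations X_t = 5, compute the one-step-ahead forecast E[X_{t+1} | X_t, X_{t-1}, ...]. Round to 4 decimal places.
E[X_{t+1} \mid \mathcal F_t] = 4.2500

For an AR(p) model X_t = c + sum_i phi_i X_{t-i} + eps_t, the
one-step-ahead conditional mean is
  E[X_{t+1} | X_t, ...] = c + sum_i phi_i X_{t+1-i}.
Substitute known values:
  E[X_{t+1} | ...] = (0.85) * (5)
                   = 4.2500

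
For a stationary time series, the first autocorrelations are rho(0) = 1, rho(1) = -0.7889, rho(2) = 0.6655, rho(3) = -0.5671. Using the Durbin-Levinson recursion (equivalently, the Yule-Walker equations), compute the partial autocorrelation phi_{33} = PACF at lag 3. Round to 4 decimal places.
\phi_{33} = -0.0320

The PACF at lag k is phi_{kk}, the last component of the solution
to the Yule-Walker system G_k phi = r_k where
  (G_k)_{ij} = rho(|i - j|), (r_k)_i = rho(i), i,j = 1..k.
Equivalently, Durbin-Levinson gives phi_{kk} iteratively:
  phi_{11} = rho(1)
  phi_{kk} = [rho(k) - sum_{j=1..k-1} phi_{k-1,j} rho(k-j)]
            / [1 - sum_{j=1..k-1} phi_{k-1,j} rho(j)],
  phi_{k,j} = phi_{k-1,j} - phi_{kk} phi_{k-1,k-j},  j = 1..k-1.
Step k = 1:
  phi_11 = rho(1) = -0.7889.
Step k = 2:
  phi_22 = [rho(2) - phi_11 rho(1)] / [1 - phi_11 rho(1)] = [0.6655 - (-0.7889)(-0.7889)] / [1 - (-0.7889)(-0.7889)]
         = 0.04313679 / 0.37763679 = 0.114228.
  Update: phi_21 = phi_11 - phi_22 phi_11 = -0.7889 - (0.114228)(-0.7889) = -0.698785.
Step k = 3:
  phi_33 = [rho(3) - phi_21 rho(2) - phi_22 rho(1)] / [1 - phi_21 rho(1) - phi_22 rho(2)]
    numerator   = -0.5671 - (-0.698785)(0.6655) - (0.114228)(-0.7889) = -0.01194369
    denominator = 1 - (-0.698785)(-0.7889) - (0.114228)(0.6655) = 0.37270935
  phi_33 = -0.01194369 / 0.37270935 = -0.032.
Therefore phi_{33} = -0.0320.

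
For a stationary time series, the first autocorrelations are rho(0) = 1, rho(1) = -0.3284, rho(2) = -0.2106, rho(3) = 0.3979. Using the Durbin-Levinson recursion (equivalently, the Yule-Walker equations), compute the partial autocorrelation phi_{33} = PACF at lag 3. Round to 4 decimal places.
\phi_{33} = 0.2400

The PACF at lag k is phi_{kk}, the last component of the solution
to the Yule-Walker system G_k phi = r_k where
  (G_k)_{ij} = rho(|i - j|), (r_k)_i = rho(i), i,j = 1..k.
Equivalently, Durbin-Levinson gives phi_{kk} iteratively:
  phi_{11} = rho(1)
  phi_{kk} = [rho(k) - sum_{j=1..k-1} phi_{k-1,j} rho(k-j)]
            / [1 - sum_{j=1..k-1} phi_{k-1,j} rho(j)],
  phi_{k,j} = phi_{k-1,j} - phi_{kk} phi_{k-1,k-j},  j = 1..k-1.
Step k = 1:
  phi_11 = rho(1) = -0.3284.
Step k = 2:
  phi_22 = [rho(2) - phi_11 rho(1)] / [1 - phi_11 rho(1)] = [-0.2106 - (-0.3284)(-0.3284)] / [1 - (-0.3284)(-0.3284)]
         = -0.31844656 / 0.89215344 = -0.356941.
  Update: phi_21 = phi_11 - phi_22 phi_11 = -0.3284 - (-0.356941)(-0.3284) = -0.44562.
Step k = 3:
  phi_33 = [rho(3) - phi_21 rho(2) - phi_22 rho(1)] / [1 - phi_21 rho(1) - phi_22 rho(2)]
    numerator   = 0.3979 - (-0.44562)(-0.2106) - (-0.356941)(-0.3284) = 0.18683294
    denominator = 1 - (-0.44562)(-0.3284) - (-0.356941)(-0.2106) = 0.77848666
  phi_33 = 0.18683294 / 0.77848666 = 0.24.
Therefore phi_{33} = 0.2400.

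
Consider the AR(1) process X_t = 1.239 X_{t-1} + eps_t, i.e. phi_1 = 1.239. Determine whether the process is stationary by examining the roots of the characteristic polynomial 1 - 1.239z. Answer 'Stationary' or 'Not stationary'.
\text{Not stationary}

The AR(p) characteristic polynomial is P(z) = 1 - 1.239z.
Stationarity requires all roots to lie outside the unit circle, i.e. |z| > 1 for every root.
This is linear in z: 1 + (-1.239) z = 0  =>  z = -1/(-1.239) = 0.807103,  |z| = 0.807103.
Moduli of all roots: 0.8071.
All moduli strictly greater than 1? No.
Verdict: Not stationary.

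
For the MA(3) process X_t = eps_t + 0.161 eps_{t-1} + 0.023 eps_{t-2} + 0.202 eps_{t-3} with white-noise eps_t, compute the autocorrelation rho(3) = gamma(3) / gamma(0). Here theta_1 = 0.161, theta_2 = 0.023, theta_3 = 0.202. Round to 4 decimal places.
\rho(3) = 0.1893

For an MA(q) process with theta_0 = 1, the autocovariance is
  gamma(k) = sigma^2 * sum_{i=0..q-k} theta_i * theta_{i+k},
and rho(k) = gamma(k) / gamma(0). Sigma^2 cancels.
  numerator   = (1)*(0.202) = 0.202.
  denominator = (1)^2 + (0.161)^2 + (0.023)^2 + (0.202)^2 = 1.067254.
  rho(3) = 0.202 / 1.067254 = 0.1893.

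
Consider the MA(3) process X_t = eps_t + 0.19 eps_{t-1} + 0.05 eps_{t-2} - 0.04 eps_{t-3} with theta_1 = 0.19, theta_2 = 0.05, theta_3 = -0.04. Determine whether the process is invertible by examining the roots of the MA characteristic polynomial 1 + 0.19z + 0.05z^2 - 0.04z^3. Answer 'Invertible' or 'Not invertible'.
\text{Invertible}

The MA(q) characteristic polynomial is P(z) = 1 + 0.19z + 0.05z^2 - 0.04z^3.
Invertibility requires all roots to lie outside the unit circle, i.e. |z| > 1 for every root.
Degree 3: look for a simple real root z0 first, then factor out (1 - z/z0) and solve the remaining quadratic.
Testing z0 = 4: P(4) = 1 + (0.19)(4) + (0.05)(4)^2 + (-0.04)(4)^3
  = 1 + (0.76) + (0.8) + (-2.56) = 0.  So z_0 = 4 is a root, |z_0| = 4.
Divide out the factor (1 - 0.25 z) = (1 - z/z0) (since 1/z0 = 0.25):
  P(z) = (1 - 0.25 z)(1 + (0.44) z + (0.16) z^2)
  [check: z-coef 0.44 - (0.25) = 0.19; z^2-coef 0.16 - (0.25)(0.44) = 0.05; z^3-coef -(0.25)(0.16) = -0.04.]
Remaining roots from the quadratic factor 1 + (0.44) z + (0.16) z^2:
  Set 1 + (0.44) z + (0.16) z^2 = 0, i.e. a z^2 + b z + c = 0 with a = 0.16, b = 0.44, c = 1.
  Discriminant D = b^2 - 4ac = (0.44)^2 - 4*(0.16)*1 = 0.1936 - (0.64) = -0.4464.
  D < 0, so the roots are the complex-conjugate pair z = (-b +/- i sqrt(-D)) / (2a) = -1.375 +/- 2.0879i.
  For a conjugate pair |z|^2 = z * conj(z) = (product of roots) = c/a = 1/(0.16) = 6.25, so |z| = sqrt(6.25) = 2.5 for both roots.
Moduli of all roots: 4.0000, 2.5000, 2.5000.
All moduli strictly greater than 1? Yes.
Verdict: Invertible.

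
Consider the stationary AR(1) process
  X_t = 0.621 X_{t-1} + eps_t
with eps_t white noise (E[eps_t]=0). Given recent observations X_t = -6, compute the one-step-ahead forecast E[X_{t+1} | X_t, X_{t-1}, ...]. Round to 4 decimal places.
E[X_{t+1} \mid \mathcal F_t] = -3.7260

For an AR(p) model X_t = c + sum_i phi_i X_{t-i} + eps_t, the
one-step-ahead conditional mean is
  E[X_{t+1} | X_t, ...] = c + sum_i phi_i X_{t+1-i}.
Substitute known values:
  E[X_{t+1} | ...] = (0.621) * (-6)
                   = -3.7260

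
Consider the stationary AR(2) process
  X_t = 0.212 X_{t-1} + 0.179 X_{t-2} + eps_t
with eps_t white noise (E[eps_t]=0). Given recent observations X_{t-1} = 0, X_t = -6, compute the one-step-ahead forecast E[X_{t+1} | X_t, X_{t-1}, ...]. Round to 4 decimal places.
E[X_{t+1} \mid \mathcal F_t] = -1.2720

For an AR(p) model X_t = c + sum_i phi_i X_{t-i} + eps_t, the
one-step-ahead conditional mean is
  E[X_{t+1} | X_t, ...] = c + sum_i phi_i X_{t+1-i}.
Substitute known values:
  E[X_{t+1} | ...] = (0.212) * (-6) + (0.179) * (0)
                   = -1.2720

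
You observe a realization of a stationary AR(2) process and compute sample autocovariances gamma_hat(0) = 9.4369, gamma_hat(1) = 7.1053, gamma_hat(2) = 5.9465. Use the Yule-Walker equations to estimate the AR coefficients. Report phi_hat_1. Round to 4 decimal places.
\hat\phi_{1} = 0.6430

The Yule-Walker equations for an AR(p) process read, in matrix form,
  Gamma_p phi = r_p,   with   (Gamma_p)_{ij} = gamma(|i - j|),
                       (r_p)_i = gamma(i),   i,j = 1..p.
Substitute the sample gammas (Toeplitz matrix and right-hand side of size 2):
  Gamma_p = [[9.4369, 7.1053], [7.1053, 9.4369]]
  r_p     = [7.1053, 5.9465]
Written out:
  9.4369 phi_1 + 7.1053 phi_2 = 7.1053
  7.1053 phi_1 + 9.4369 phi_2 = 5.9465
Solve by Cramer's rule:
  det = gamma(0)^2 - gamma(1)^2 = (9.4369)^2 - (7.1053)^2 = 89.05508161 - 50.48528809 = 38.56979352
  phi_hat_1 = [gamma(1) gamma(0) - gamma(1) gamma(2)] / det = [(7.1053)(9.4369) - (7.1053)(5.9465)] / 38.56979352 = 24.80033912 / 38.56979352 = 0.643
  phi_hat_2 = [gamma(0) gamma(2) - gamma(1)^2] / det = [(9.4369)(5.9465) - (7.1053)^2] / 38.56979352 = 5.63123776 / 38.56979352 = 0.146
So phi_hat = [0.6430, 0.1460].
Therefore phi_hat_1 = 0.6430.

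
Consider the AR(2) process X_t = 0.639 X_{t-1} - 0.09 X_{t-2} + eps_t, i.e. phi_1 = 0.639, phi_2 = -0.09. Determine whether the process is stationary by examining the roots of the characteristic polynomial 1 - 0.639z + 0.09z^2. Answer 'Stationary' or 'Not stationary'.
\text{Stationary}

The AR(p) characteristic polynomial is P(z) = 1 - 0.639z + 0.09z^2.
Stationarity requires all roots to lie outside the unit circle, i.e. |z| > 1 for every root.
Set 1 + (-0.639) z + (0.09) z^2 = 0, i.e. a z^2 + b z + c = 0 with a = 0.09, b = -0.639, c = 1.
Discriminant D = b^2 - 4ac = (-0.639)^2 - 4*(0.09)*1 = 0.408321 - (0.36) = 0.048321.
D >= 0, so the roots are real: z = (-b +/- sqrt(D)) / (2a) = (0.639 +/- 0.21982) / (0.18).
  z_1 = (0.639 + 0.21982) / (0.18) = 4.7712,   |z_1| = 4.7712.
  z_2 = (0.639 - 0.21982) / (0.18) = 2.3288,   |z_2| = 2.3288.
Moduli of all roots: 4.7712, 2.3288.
All moduli strictly greater than 1? Yes.
Verdict: Stationary.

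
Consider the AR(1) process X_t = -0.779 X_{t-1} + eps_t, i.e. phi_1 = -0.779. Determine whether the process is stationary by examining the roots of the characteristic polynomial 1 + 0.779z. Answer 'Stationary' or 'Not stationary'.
\text{Stationary}

The AR(p) characteristic polynomial is P(z) = 1 + 0.779z.
Stationarity requires all roots to lie outside the unit circle, i.e. |z| > 1 for every root.
This is linear in z: 1 + (0.779) z = 0  =>  z = -1/(0.779) = -1.283697,  |z| = 1.283697.
Moduli of all roots: 1.2837.
All moduli strictly greater than 1? Yes.
Verdict: Stationary.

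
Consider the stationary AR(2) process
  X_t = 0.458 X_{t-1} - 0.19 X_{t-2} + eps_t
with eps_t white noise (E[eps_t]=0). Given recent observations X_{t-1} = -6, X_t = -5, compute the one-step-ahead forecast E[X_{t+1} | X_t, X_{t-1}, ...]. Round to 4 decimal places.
E[X_{t+1} \mid \mathcal F_t] = -1.1500

For an AR(p) model X_t = c + sum_i phi_i X_{t-i} + eps_t, the
one-step-ahead conditional mean is
  E[X_{t+1} | X_t, ...] = c + sum_i phi_i X_{t+1-i}.
Substitute known values:
  E[X_{t+1} | ...] = (0.458) * (-5) + (-0.19) * (-6)
                   = -1.1500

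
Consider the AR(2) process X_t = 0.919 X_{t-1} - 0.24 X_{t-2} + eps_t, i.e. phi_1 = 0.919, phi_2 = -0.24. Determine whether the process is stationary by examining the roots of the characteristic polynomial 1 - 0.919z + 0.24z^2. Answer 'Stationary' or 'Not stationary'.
\text{Stationary}

The AR(p) characteristic polynomial is P(z) = 1 - 0.919z + 0.24z^2.
Stationarity requires all roots to lie outside the unit circle, i.e. |z| > 1 for every root.
Set 1 + (-0.919) z + (0.24) z^2 = 0, i.e. a z^2 + b z + c = 0 with a = 0.24, b = -0.919, c = 1.
Discriminant D = b^2 - 4ac = (-0.919)^2 - 4*(0.24)*1 = 0.844561 - (0.96) = -0.115439.
D < 0, so the roots are the complex-conjugate pair z = (-b +/- i sqrt(-D)) / (2a) = 1.9146 +/- 0.7078i.
For a conjugate pair |z|^2 = z * conj(z) = (product of roots) = c/a = 1/(0.24) = 4.166667, so |z| = sqrt(4.166667) = 2.0412 for both roots.
Moduli of all roots: 2.0412, 2.0412.
All moduli strictly greater than 1? Yes.
Verdict: Stationary.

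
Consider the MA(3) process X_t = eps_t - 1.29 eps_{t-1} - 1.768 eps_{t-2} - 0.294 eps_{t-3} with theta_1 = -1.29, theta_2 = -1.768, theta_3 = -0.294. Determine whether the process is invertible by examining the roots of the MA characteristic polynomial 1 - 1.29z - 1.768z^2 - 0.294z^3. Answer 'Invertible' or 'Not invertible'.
\text{Not invertible}

The MA(q) characteristic polynomial is P(z) = 1 - 1.29z - 1.768z^2 - 0.294z^3.
Invertibility requires all roots to lie outside the unit circle, i.e. |z| > 1 for every root.
Degree 3: look for a simple real root z0 first, then factor out (1 - z/z0) and solve the remaining quadratic.
Testing z0 = -5: P(-5) = 1 + (-1.29)(-5) + (-1.768)(-5)^2 + (-0.294)(-5)^3
  = 1 + (6.45) + (-44.2) + (36.75) = 0.  So z_0 = -5 is a root, |z_0| = 5.
Divide out the factor (1 + 0.2 z) = (1 - z/z0) (since 1/z0 = -0.2):
  P(z) = (1 + 0.2 z)(1 + (-1.49) z + (-1.47) z^2)
  [check: z-coef -1.49 - (-0.2) = -1.29; z^2-coef -1.47 - (-0.2)(-1.49) = -1.768; z^3-coef -(-0.2)(-1.47) = -0.294.]
Remaining roots from the quadratic factor 1 + (-1.49) z + (-1.47) z^2:
  Set 1 + (-1.49) z + (-1.47) z^2 = 0, i.e. a z^2 + b z + c = 0 with a = -1.47, b = -1.49, c = 1.
  Discriminant D = b^2 - 4ac = (-1.49)^2 - 4*(-1.47)*1 = 2.2201 - (-5.88) = 8.1001.
  D >= 0, so the roots are real: z = (-b +/- sqrt(D)) / (2a) = (1.49 +/- 2.846067) / (-2.94).
    z_1 = (1.49 + 2.846067) / (-2.94) = -1.4749,   |z_1| = 1.4749.
    z_2 = (1.49 - 2.846067) / (-2.94) = 0.4612,   |z_2| = 0.4612.
Moduli of all roots: 5.0000, 1.4749, 0.4612.
All moduli strictly greater than 1? No.
Verdict: Not invertible.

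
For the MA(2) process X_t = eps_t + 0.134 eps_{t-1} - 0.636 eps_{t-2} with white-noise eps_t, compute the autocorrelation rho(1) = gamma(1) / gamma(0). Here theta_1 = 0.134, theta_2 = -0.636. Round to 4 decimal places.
\rho(1) = 0.0343

For an MA(q) process with theta_0 = 1, the autocovariance is
  gamma(k) = sigma^2 * sum_{i=0..q-k} theta_i * theta_{i+k},
and rho(k) = gamma(k) / gamma(0). Sigma^2 cancels.
  numerator   = (1)*(0.134) + (0.134)*(-0.636) = 0.048776.
  denominator = (1)^2 + (0.134)^2 + (-0.636)^2 = 1.422452.
  rho(1) = 0.048776 / 1.422452 = 0.0343.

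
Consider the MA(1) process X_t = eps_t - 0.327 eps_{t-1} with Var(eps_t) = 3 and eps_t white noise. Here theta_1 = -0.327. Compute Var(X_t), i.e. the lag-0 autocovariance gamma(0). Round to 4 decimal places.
\gamma(0) = 3.3208

For an MA(q) process X_t = eps_t + sum_i theta_i eps_{t-i} with
Var(eps_t) = sigma^2, the variance is
  gamma(0) = sigma^2 * (1 + sum_i theta_i^2).
  sum_i theta_i^2 = (-0.327)^2 = 0.106929.
  gamma(0) = 3 * (1 + 0.106929) = 3 * 1.106929 = 3.320787, which rounds to 3.3208.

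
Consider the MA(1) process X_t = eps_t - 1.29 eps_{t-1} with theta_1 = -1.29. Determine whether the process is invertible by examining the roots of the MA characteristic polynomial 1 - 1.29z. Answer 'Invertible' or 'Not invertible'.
\text{Not invertible}

The MA(q) characteristic polynomial is P(z) = 1 - 1.29z.
Invertibility requires all roots to lie outside the unit circle, i.e. |z| > 1 for every root.
This is linear in z: 1 + (-1.29) z = 0  =>  z = -1/(-1.29) = 0.775194,  |z| = 0.775194.
Moduli of all roots: 0.7752.
All moduli strictly greater than 1? No.
Verdict: Not invertible.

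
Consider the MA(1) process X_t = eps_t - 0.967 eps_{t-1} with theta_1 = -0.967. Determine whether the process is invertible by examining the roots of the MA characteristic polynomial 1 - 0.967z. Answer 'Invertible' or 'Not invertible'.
\text{Invertible}

The MA(q) characteristic polynomial is P(z) = 1 - 0.967z.
Invertibility requires all roots to lie outside the unit circle, i.e. |z| > 1 for every root.
This is linear in z: 1 + (-0.967) z = 0  =>  z = -1/(-0.967) = 1.034126,  |z| = 1.034126.
Moduli of all roots: 1.0341.
All moduli strictly greater than 1? Yes.
Verdict: Invertible.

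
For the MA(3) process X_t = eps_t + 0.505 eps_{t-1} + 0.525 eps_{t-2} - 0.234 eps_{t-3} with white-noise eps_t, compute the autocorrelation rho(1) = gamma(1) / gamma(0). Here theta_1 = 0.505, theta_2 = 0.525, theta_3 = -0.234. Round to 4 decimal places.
\rho(1) = 0.4083

For an MA(q) process with theta_0 = 1, the autocovariance is
  gamma(k) = sigma^2 * sum_{i=0..q-k} theta_i * theta_{i+k},
and rho(k) = gamma(k) / gamma(0). Sigma^2 cancels.
  numerator   = (1)*(0.505) + (0.505)*(0.525) + (0.525)*(-0.234) = 0.647275.
  denominator = (1)^2 + (0.505)^2 + (0.525)^2 + (-0.234)^2 = 1.585406.
  rho(1) = 0.647275 / 1.585406 = 0.4083.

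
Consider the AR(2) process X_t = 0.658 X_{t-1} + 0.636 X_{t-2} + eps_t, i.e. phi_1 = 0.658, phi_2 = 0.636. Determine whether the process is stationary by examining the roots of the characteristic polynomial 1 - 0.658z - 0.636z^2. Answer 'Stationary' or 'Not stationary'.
\text{Not stationary}

The AR(p) characteristic polynomial is P(z) = 1 - 0.658z - 0.636z^2.
Stationarity requires all roots to lie outside the unit circle, i.e. |z| > 1 for every root.
Set 1 + (-0.658) z + (-0.636) z^2 = 0, i.e. a z^2 + b z + c = 0 with a = -0.636, b = -0.658, c = 1.
Discriminant D = b^2 - 4ac = (-0.658)^2 - 4*(-0.636)*1 = 0.432964 - (-2.544) = 2.976964.
D >= 0, so the roots are real: z = (-b +/- sqrt(D)) / (2a) = (0.658 +/- 1.725388) / (-1.272).
  z_1 = (0.658 + 1.725388) / (-1.272) = -1.8737,   |z_1| = 1.8737.
  z_2 = (0.658 - 1.725388) / (-1.272) = 0.8391,   |z_2| = 0.8391.
Moduli of all roots: 1.8737, 0.8391.
All moduli strictly greater than 1? No.
Verdict: Not stationary.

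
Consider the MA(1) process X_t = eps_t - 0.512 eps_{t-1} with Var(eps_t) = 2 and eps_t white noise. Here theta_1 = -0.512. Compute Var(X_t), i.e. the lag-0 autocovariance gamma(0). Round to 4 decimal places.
\gamma(0) = 2.5243

For an MA(q) process X_t = eps_t + sum_i theta_i eps_{t-i} with
Var(eps_t) = sigma^2, the variance is
  gamma(0) = sigma^2 * (1 + sum_i theta_i^2).
  sum_i theta_i^2 = (-0.512)^2 = 0.262144.
  gamma(0) = 2 * (1 + 0.262144) = 2 * 1.262144 = 2.524288, which rounds to 2.5243.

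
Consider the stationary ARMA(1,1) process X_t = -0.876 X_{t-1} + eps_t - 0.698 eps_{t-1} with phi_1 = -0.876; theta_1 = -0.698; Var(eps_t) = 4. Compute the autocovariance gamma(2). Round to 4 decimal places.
\gamma(2) = 38.2059

Multiply the model equation by X_{t-k} and take expectations. With theta_0 = psi_0 = 1 and psi_j the MA(infinity) weights, this gives
  gamma(k) - sum_i phi_i gamma(k-i) = c_k,
  c_k = sigma^2 * sum_{j=k..q} theta_j psi_{j-k}   (c_k = 0 for k > q),
using gamma(-m) = gamma(m).
psi-weights needed (psi_j = theta_j + sum_i phi_i psi_{j-i}):
  psi_1 = theta_1 + phi_1 = -0.698 + (-0.876) = -1.574
Right-hand sides:
  c_0 = sigma^2 (1 + theta_1 psi_1) = 4 * (1 + (-0.698)(-1.574)) = 4 * 2.098652 = 8.394608
  c_1 = sigma^2 theta_1 = 4 * (-0.698) = -2.792
  c_2 = 0
Equations for k = 0 and k = 1 (AR order 1):
  gamma(0) = phi_1 gamma(1) + c_0
  gamma(1) = phi_1 gamma(0) + c_1
Substituting the second into the first: gamma(0) (1 - phi_1^2) = c_0 + phi_1 c_1, so
  gamma(0) = (c_0 + phi_1 c_1) / (1 - phi_1^2) = (8.394608 + (-0.876)(-2.792)) / (1 - (-0.876)^2) = 10.8404 / 0.232624 = 46.600523.
  gamma(1) = phi_1 gamma(0) + c_1 = (-0.876)(46.600523) + (-2.792) = -43.614058.
For k = 2 (> q): gamma(2) = phi_1 gamma(1) = (-0.876)(-43.614058) = 38.205915.
Therefore gamma(2) = 38.2059 (to 4 decimal places).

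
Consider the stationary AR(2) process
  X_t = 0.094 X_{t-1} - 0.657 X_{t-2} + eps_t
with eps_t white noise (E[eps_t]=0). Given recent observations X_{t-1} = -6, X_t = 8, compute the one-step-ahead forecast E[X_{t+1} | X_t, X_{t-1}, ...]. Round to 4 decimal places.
E[X_{t+1} \mid \mathcal F_t] = 4.6940

For an AR(p) model X_t = c + sum_i phi_i X_{t-i} + eps_t, the
one-step-ahead conditional mean is
  E[X_{t+1} | X_t, ...] = c + sum_i phi_i X_{t+1-i}.
Substitute known values:
  E[X_{t+1} | ...] = (0.094) * (8) + (-0.657) * (-6)
                   = 4.6940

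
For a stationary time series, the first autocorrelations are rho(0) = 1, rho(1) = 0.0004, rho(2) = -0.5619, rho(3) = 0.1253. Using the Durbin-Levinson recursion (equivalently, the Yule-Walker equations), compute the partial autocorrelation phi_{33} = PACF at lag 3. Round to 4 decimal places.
\phi_{33} = 0.1840

The PACF at lag k is phi_{kk}, the last component of the solution
to the Yule-Walker system G_k phi = r_k where
  (G_k)_{ij} = rho(|i - j|), (r_k)_i = rho(i), i,j = 1..k.
Equivalently, Durbin-Levinson gives phi_{kk} iteratively:
  phi_{11} = rho(1)
  phi_{kk} = [rho(k) - sum_{j=1..k-1} phi_{k-1,j} rho(k-j)]
            / [1 - sum_{j=1..k-1} phi_{k-1,j} rho(j)],
  phi_{k,j} = phi_{k-1,j} - phi_{kk} phi_{k-1,k-j},  j = 1..k-1.
Step k = 1:
  phi_11 = rho(1) = 0.0004.
Step k = 2:
  phi_22 = [rho(2) - phi_11 rho(1)] / [1 - phi_11 rho(1)] = [-0.5619 - (0.0004)(0.0004)] / [1 - (0.0004)(0.0004)]
         = -0.56190016 / 0.99999984 = -0.5619.
  Update: phi_21 = phi_11 - phi_22 phi_11 = 0.0004 - (-0.5619)(0.0004) = 0.000625.
Step k = 3:
  phi_33 = [rho(3) - phi_21 rho(2) - phi_22 rho(1)] / [1 - phi_21 rho(1) - phi_22 rho(2)]
    numerator   = 0.1253 - (0.000625)(-0.5619) - (-0.5619)(0.0004) = 0.12587581
    denominator = 1 - (0.000625)(0.0004) - (-0.5619)(-0.5619) = 0.684268
  phi_33 = 0.12587581 / 0.684268 = 0.184.
Therefore phi_{33} = 0.1840.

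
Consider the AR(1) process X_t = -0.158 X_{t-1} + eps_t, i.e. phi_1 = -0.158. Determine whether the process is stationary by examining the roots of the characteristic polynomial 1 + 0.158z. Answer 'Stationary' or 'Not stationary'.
\text{Stationary}

The AR(p) characteristic polynomial is P(z) = 1 + 0.158z.
Stationarity requires all roots to lie outside the unit circle, i.e. |z| > 1 for every root.
This is linear in z: 1 + (0.158) z = 0  =>  z = -1/(0.158) = -6.329114,  |z| = 6.329114.
Moduli of all roots: 6.3291.
All moduli strictly greater than 1? Yes.
Verdict: Stationary.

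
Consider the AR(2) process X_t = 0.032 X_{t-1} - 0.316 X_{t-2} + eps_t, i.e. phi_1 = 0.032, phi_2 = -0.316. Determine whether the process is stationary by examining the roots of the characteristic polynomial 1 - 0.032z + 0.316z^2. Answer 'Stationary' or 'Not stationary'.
\text{Stationary}

The AR(p) characteristic polynomial is P(z) = 1 - 0.032z + 0.316z^2.
Stationarity requires all roots to lie outside the unit circle, i.e. |z| > 1 for every root.
Set 1 + (-0.032) z + (0.316) z^2 = 0, i.e. a z^2 + b z + c = 0 with a = 0.316, b = -0.032, c = 1.
Discriminant D = b^2 - 4ac = (-0.032)^2 - 4*(0.316)*1 = 0.001024 - (1.264) = -1.262976.
D < 0, so the roots are the complex-conjugate pair z = (-b +/- i sqrt(-D)) / (2a) = 0.0506 +/- 1.7782i.
For a conjugate pair |z|^2 = z * conj(z) = (product of roots) = c/a = 1/(0.316) = 3.164557, so |z| = sqrt(3.164557) = 1.7789 for both roots.
Moduli of all roots: 1.7789, 1.7789.
All moduli strictly greater than 1? Yes.
Verdict: Stationary.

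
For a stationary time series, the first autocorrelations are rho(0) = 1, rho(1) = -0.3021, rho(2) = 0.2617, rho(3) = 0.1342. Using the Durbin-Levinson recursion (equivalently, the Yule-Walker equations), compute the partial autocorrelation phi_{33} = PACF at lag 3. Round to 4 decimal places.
\phi_{33} = 0.2909

The PACF at lag k is phi_{kk}, the last component of the solution
to the Yule-Walker system G_k phi = r_k where
  (G_k)_{ij} = rho(|i - j|), (r_k)_i = rho(i), i,j = 1..k.
Equivalently, Durbin-Levinson gives phi_{kk} iteratively:
  phi_{11} = rho(1)
  phi_{kk} = [rho(k) - sum_{j=1..k-1} phi_{k-1,j} rho(k-j)]
            / [1 - sum_{j=1..k-1} phi_{k-1,j} rho(j)],
  phi_{k,j} = phi_{k-1,j} - phi_{kk} phi_{k-1,k-j},  j = 1..k-1.
Step k = 1:
  phi_11 = rho(1) = -0.3021.
Step k = 2:
  phi_22 = [rho(2) - phi_11 rho(1)] / [1 - phi_11 rho(1)] = [0.2617 - (-0.3021)(-0.3021)] / [1 - (-0.3021)(-0.3021)]
         = 0.17043559 / 0.90873559 = 0.187552.
  Update: phi_21 = phi_11 - phi_22 phi_11 = -0.3021 - (0.187552)(-0.3021) = -0.24544.
Step k = 3:
  phi_33 = [rho(3) - phi_21 rho(2) - phi_22 rho(1)] / [1 - phi_21 rho(1) - phi_22 rho(2)]
    numerator   = 0.1342 - (-0.24544)(0.2617) - (0.187552)(-0.3021) = 0.25509135
    denominator = 1 - (-0.24544)(-0.3021) - (0.187552)(0.2617) = 0.87676998
  phi_33 = 0.25509135 / 0.87676998 = 0.2909.
Therefore phi_{33} = 0.2909.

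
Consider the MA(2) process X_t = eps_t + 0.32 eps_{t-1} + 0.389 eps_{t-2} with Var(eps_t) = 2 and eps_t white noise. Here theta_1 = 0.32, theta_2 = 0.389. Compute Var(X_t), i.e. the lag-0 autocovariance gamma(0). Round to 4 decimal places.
\gamma(0) = 2.5074

For an MA(q) process X_t = eps_t + sum_i theta_i eps_{t-i} with
Var(eps_t) = sigma^2, the variance is
  gamma(0) = sigma^2 * (1 + sum_i theta_i^2).
  sum_i theta_i^2 = (0.32)^2 + (0.389)^2 = 0.1024 + 0.151321 = 0.253721.
  gamma(0) = 2 * (1 + 0.253721) = 2 * 1.253721 = 2.507442, which rounds to 2.5074.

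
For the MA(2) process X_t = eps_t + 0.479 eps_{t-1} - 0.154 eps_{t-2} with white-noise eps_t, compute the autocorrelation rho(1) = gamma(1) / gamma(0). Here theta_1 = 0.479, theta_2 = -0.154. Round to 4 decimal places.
\rho(1) = 0.3234

For an MA(q) process with theta_0 = 1, the autocovariance is
  gamma(k) = sigma^2 * sum_{i=0..q-k} theta_i * theta_{i+k},
and rho(k) = gamma(k) / gamma(0). Sigma^2 cancels.
  numerator   = (1)*(0.479) + (0.479)*(-0.154) = 0.405234.
  denominator = (1)^2 + (0.479)^2 + (-0.154)^2 = 1.253157.
  rho(1) = 0.405234 / 1.253157 = 0.3234.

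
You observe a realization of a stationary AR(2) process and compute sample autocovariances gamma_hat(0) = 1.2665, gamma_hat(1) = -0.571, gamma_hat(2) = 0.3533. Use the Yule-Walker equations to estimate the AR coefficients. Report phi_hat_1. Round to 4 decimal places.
\hat\phi_{1} = -0.4080

The Yule-Walker equations for an AR(p) process read, in matrix form,
  Gamma_p phi = r_p,   with   (Gamma_p)_{ij} = gamma(|i - j|),
                       (r_p)_i = gamma(i),   i,j = 1..p.
Substitute the sample gammas (Toeplitz matrix and right-hand side of size 2):
  Gamma_p = [[1.2665, -0.571], [-0.571, 1.2665]]
  r_p     = [-0.571, 0.3533]
Written out:
  1.2665 phi_1 - 0.571 phi_2 = -0.571
  -0.571 phi_1 + 1.2665 phi_2 = 0.3533
Solve by Cramer's rule:
  det = gamma(0)^2 - gamma(1)^2 = (1.2665)^2 - (-0.571)^2 = 1.60402225 - 0.326041 = 1.27798125
  phi_hat_1 = [gamma(1) gamma(0) - gamma(1) gamma(2)] / det = [(-0.571)(1.2665) - (-0.571)(0.3533)] / 1.27798125 = -0.5214372 / 1.27798125 = -0.408
  phi_hat_2 = [gamma(0) gamma(2) - gamma(1)^2] / det = [(1.2665)(0.3533) - (-0.571)^2] / 1.27798125 = 0.12141345 / 1.27798125 = 0.095
So phi_hat = [-0.4080, 0.0950].
Therefore phi_hat_1 = -0.4080.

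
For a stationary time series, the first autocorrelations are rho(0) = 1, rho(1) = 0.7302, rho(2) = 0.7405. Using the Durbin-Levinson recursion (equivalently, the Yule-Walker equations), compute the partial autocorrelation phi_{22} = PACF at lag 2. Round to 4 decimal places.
\phi_{22} = 0.4441

The PACF at lag k is phi_{kk}, the last component of the solution
to the Yule-Walker system G_k phi = r_k where
  (G_k)_{ij} = rho(|i - j|), (r_k)_i = rho(i), i,j = 1..k.
Equivalently, Durbin-Levinson gives phi_{kk} iteratively:
  phi_{11} = rho(1)
  phi_{kk} = [rho(k) - sum_{j=1..k-1} phi_{k-1,j} rho(k-j)]
            / [1 - sum_{j=1..k-1} phi_{k-1,j} rho(j)],
  phi_{k,j} = phi_{k-1,j} - phi_{kk} phi_{k-1,k-j},  j = 1..k-1.
Step k = 1:
  phi_11 = rho(1) = 0.7302.
Step k = 2:
  phi_22 = [rho(2) - phi_11 rho(1)] / [1 - phi_11 rho(1)] = [0.7405 - (0.7302)(0.7302)] / [1 - (0.7302)(0.7302)]
         = 0.20730796 / 0.46680796 = 0.4441.
Therefore phi_{22} = 0.4441.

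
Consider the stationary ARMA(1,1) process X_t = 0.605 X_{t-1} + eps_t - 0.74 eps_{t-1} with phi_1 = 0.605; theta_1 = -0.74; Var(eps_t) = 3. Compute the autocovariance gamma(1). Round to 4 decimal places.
\gamma(1) = -0.3528

Multiply the model equation by X_{t-k} and take expectations. With theta_0 = psi_0 = 1 and psi_j the MA(infinity) weights, this gives
  gamma(k) - sum_i phi_i gamma(k-i) = c_k,
  c_k = sigma^2 * sum_{j=k..q} theta_j psi_{j-k}   (c_k = 0 for k > q),
using gamma(-m) = gamma(m).
psi-weights needed (psi_j = theta_j + sum_i phi_i psi_{j-i}):
  psi_1 = theta_1 + phi_1 = -0.74 + (0.605) = -0.135
Right-hand sides:
  c_0 = sigma^2 (1 + theta_1 psi_1) = 3 * (1 + (-0.74)(-0.135)) = 3 * 1.0999 = 3.2997
  c_1 = sigma^2 theta_1 = 3 * (-0.74) = -2.22
  c_2 = 0
Equations for k = 0 and k = 1 (AR order 1):
  gamma(0) = phi_1 gamma(1) + c_0
  gamma(1) = phi_1 gamma(0) + c_1
Substituting the second into the first: gamma(0) (1 - phi_1^2) = c_0 + phi_1 c_1, so
  gamma(0) = (c_0 + phi_1 c_1) / (1 - phi_1^2) = (3.2997 + (0.605)(-2.22)) / (1 - (0.605)^2) = 1.9566 / 0.633975 = 3.086242.
  gamma(1) = phi_1 gamma(0) + c_1 = (0.605)(3.086242) + (-2.22) = -0.352824.
Therefore gamma(1) = -0.3528 (to 4 decimal places).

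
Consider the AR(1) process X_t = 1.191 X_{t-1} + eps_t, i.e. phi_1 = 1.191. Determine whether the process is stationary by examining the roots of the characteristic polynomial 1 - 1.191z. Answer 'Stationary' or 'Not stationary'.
\text{Not stationary}

The AR(p) characteristic polynomial is P(z) = 1 - 1.191z.
Stationarity requires all roots to lie outside the unit circle, i.e. |z| > 1 for every root.
This is linear in z: 1 + (-1.191) z = 0  =>  z = -1/(-1.191) = 0.839631,  |z| = 0.839631.
Moduli of all roots: 0.8396.
All moduli strictly greater than 1? No.
Verdict: Not stationary.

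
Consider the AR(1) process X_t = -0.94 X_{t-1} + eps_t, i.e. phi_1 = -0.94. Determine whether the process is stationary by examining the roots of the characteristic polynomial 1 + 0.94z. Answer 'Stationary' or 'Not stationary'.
\text{Stationary}

The AR(p) characteristic polynomial is P(z) = 1 + 0.94z.
Stationarity requires all roots to lie outside the unit circle, i.e. |z| > 1 for every root.
This is linear in z: 1 + (0.94) z = 0  =>  z = -1/(0.94) = -1.06383,  |z| = 1.06383.
Moduli of all roots: 1.0638.
All moduli strictly greater than 1? Yes.
Verdict: Stationary.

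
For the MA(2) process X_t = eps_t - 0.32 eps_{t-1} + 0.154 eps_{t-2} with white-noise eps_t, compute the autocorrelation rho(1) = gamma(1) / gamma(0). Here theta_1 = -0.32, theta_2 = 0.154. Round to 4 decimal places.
\rho(1) = -0.3279

For an MA(q) process with theta_0 = 1, the autocovariance is
  gamma(k) = sigma^2 * sum_{i=0..q-k} theta_i * theta_{i+k},
and rho(k) = gamma(k) / gamma(0). Sigma^2 cancels.
  numerator   = (1)*(-0.32) + (-0.32)*(0.154) = -0.36928.
  denominator = (1)^2 + (-0.32)^2 + (0.154)^2 = 1.126116.
  rho(1) = -0.36928 / 1.126116 = -0.3279.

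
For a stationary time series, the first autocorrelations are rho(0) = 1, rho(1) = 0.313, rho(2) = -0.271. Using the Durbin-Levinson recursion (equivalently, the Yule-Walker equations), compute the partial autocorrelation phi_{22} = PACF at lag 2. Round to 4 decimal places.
\phi_{22} = -0.4090

The PACF at lag k is phi_{kk}, the last component of the solution
to the Yule-Walker system G_k phi = r_k where
  (G_k)_{ij} = rho(|i - j|), (r_k)_i = rho(i), i,j = 1..k.
Equivalently, Durbin-Levinson gives phi_{kk} iteratively:
  phi_{11} = rho(1)
  phi_{kk} = [rho(k) - sum_{j=1..k-1} phi_{k-1,j} rho(k-j)]
            / [1 - sum_{j=1..k-1} phi_{k-1,j} rho(j)],
  phi_{k,j} = phi_{k-1,j} - phi_{kk} phi_{k-1,k-j},  j = 1..k-1.
Step k = 1:
  phi_11 = rho(1) = 0.313.
Step k = 2:
  phi_22 = [rho(2) - phi_11 rho(1)] / [1 - phi_11 rho(1)] = [-0.271 - (0.313)(0.313)] / [1 - (0.313)(0.313)]
         = -0.368969 / 0.902031 = -0.409.
Therefore phi_{22} = -0.4090.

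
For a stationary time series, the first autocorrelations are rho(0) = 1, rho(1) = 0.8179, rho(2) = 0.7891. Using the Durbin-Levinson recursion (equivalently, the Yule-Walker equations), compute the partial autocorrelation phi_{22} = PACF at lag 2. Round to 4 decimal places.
\phi_{22} = 0.3629

The PACF at lag k is phi_{kk}, the last component of the solution
to the Yule-Walker system G_k phi = r_k where
  (G_k)_{ij} = rho(|i - j|), (r_k)_i = rho(i), i,j = 1..k.
Equivalently, Durbin-Levinson gives phi_{kk} iteratively:
  phi_{11} = rho(1)
  phi_{kk} = [rho(k) - sum_{j=1..k-1} phi_{k-1,j} rho(k-j)]
            / [1 - sum_{j=1..k-1} phi_{k-1,j} rho(j)],
  phi_{k,j} = phi_{k-1,j} - phi_{kk} phi_{k-1,k-j},  j = 1..k-1.
Step k = 1:
  phi_11 = rho(1) = 0.8179.
Step k = 2:
  phi_22 = [rho(2) - phi_11 rho(1)] / [1 - phi_11 rho(1)] = [0.7891 - (0.8179)(0.8179)] / [1 - (0.8179)(0.8179)]
         = 0.12013959 / 0.33103959 = 0.3629.
Therefore phi_{22} = 0.3629.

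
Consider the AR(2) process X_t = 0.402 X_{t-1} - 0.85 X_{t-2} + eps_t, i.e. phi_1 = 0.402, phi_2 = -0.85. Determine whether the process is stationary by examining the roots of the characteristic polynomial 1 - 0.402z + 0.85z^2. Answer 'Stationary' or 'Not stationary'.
\text{Stationary}

The AR(p) characteristic polynomial is P(z) = 1 - 0.402z + 0.85z^2.
Stationarity requires all roots to lie outside the unit circle, i.e. |z| > 1 for every root.
Set 1 + (-0.402) z + (0.85) z^2 = 0, i.e. a z^2 + b z + c = 0 with a = 0.85, b = -0.402, c = 1.
Discriminant D = b^2 - 4ac = (-0.402)^2 - 4*(0.85)*1 = 0.161604 - (3.4) = -3.238396.
D < 0, so the roots are the complex-conjugate pair z = (-b +/- i sqrt(-D)) / (2a) = 0.2365 +/- 1.0586i.
For a conjugate pair |z|^2 = z * conj(z) = (product of roots) = c/a = 1/(0.85) = 1.176471, so |z| = sqrt(1.176471) = 1.0847 for both roots.
Moduli of all roots: 1.0847, 1.0847.
All moduli strictly greater than 1? Yes.
Verdict: Stationary.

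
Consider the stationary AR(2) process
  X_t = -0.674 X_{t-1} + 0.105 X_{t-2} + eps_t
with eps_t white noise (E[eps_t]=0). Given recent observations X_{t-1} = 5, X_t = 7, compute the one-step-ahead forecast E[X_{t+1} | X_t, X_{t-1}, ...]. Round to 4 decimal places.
E[X_{t+1} \mid \mathcal F_t] = -4.1930

For an AR(p) model X_t = c + sum_i phi_i X_{t-i} + eps_t, the
one-step-ahead conditional mean is
  E[X_{t+1} | X_t, ...] = c + sum_i phi_i X_{t+1-i}.
Substitute known values:
  E[X_{t+1} | ...] = (-0.674) * (7) + (0.105) * (5)
                   = -4.1930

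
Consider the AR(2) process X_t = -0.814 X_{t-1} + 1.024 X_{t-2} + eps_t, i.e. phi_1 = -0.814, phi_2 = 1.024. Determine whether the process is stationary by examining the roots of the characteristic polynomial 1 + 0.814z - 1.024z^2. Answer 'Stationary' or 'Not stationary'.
\text{Not stationary}

The AR(p) characteristic polynomial is P(z) = 1 + 0.814z - 1.024z^2.
Stationarity requires all roots to lie outside the unit circle, i.e. |z| > 1 for every root.
Set 1 + (0.814) z + (-1.024) z^2 = 0, i.e. a z^2 + b z + c = 0 with a = -1.024, b = 0.814, c = 1.
Discriminant D = b^2 - 4ac = (0.814)^2 - 4*(-1.024)*1 = 0.662596 - (-4.096) = 4.758596.
D >= 0, so the roots are real: z = (-b +/- sqrt(D)) / (2a) = (-0.814 +/- 2.181421) / (-2.048).
  z_1 = (-0.814 + 2.181421) / (-2.048) = -0.6677,   |z_1| = 0.6677.
  z_2 = (-0.814 - 2.181421) / (-2.048) = 1.4626,   |z_2| = 1.4626.
Moduli of all roots: 0.6677, 1.4626.
All moduli strictly greater than 1? No.
Verdict: Not stationary.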